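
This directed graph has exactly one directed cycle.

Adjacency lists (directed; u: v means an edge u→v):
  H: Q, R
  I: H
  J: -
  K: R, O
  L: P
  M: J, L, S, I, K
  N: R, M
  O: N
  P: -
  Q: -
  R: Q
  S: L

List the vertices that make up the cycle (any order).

K, M, N, O

DFS with gray/black marking from M:
M gray
  J gray
  J black
  L gray
    P gray
    P black
  L black
  S gray
    S→L: L black — skip
  S black
  I gray
    H gray
      Q gray
      Q black
      R gray
        R→Q: Q black — skip
      R black
    H black
  I black
  K gray
    K→R: R black — skip
    O gray
      N gray
        N→R: R black — skip
        N→M: M is gray → back edge
Back edge closes the cycle M → K → O → N → M; its vertices are {K, M, N, O}.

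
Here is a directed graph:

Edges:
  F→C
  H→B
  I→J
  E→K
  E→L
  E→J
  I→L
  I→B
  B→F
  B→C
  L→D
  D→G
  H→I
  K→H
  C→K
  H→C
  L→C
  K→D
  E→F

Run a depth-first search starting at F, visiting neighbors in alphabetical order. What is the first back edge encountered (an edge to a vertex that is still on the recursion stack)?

DFS from F (visiting neighbors in alphabetical order); mark gray on enter, black on exit:
F gray
  C gray
    K gray
      D gray
        G gray
        G black
      D black
      H gray
        B gray
          B→C: C is gray → back edge
First back edge: B → C.

B->C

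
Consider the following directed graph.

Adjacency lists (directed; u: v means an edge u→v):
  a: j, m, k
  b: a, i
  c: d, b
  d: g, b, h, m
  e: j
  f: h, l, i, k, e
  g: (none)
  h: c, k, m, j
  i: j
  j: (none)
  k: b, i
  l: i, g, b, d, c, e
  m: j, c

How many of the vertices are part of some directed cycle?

7

A vertex is on a directed cycle iff it belongs to a strongly connected component of size ≥ 2 (or has a self-loop).
The vertices on cycles are {a, b, c, d, h, k, m} — 7 in total.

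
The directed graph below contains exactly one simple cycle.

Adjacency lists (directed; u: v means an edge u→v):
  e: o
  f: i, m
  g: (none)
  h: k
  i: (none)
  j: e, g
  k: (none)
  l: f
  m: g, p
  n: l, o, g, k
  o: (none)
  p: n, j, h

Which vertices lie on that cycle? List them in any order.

f, l, m, n, p

DFS with gray/black marking from p:
p gray
  n gray
    l gray
      f gray
        i gray
        i black
        m gray
          g gray
          g black
          m→p: p is gray → back edge
Back edge closes the cycle p → n → l → f → m → p; its vertices are {f, l, m, n, p}.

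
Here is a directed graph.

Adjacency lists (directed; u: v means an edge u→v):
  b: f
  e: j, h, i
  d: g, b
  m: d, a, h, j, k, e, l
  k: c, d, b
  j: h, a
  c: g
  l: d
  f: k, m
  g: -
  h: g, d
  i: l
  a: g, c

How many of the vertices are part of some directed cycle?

A vertex is on a directed cycle iff it belongs to a strongly connected component of size ≥ 2 (or has a self-loop).
The vertices on cycles are {b, d, e, f, h, i, j, k, l, m} — 10 in total.

10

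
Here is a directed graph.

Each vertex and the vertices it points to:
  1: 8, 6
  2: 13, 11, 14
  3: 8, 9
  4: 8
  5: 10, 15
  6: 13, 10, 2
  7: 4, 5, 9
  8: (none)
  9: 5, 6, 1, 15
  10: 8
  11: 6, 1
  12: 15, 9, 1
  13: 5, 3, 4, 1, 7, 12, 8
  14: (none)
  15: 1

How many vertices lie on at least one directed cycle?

11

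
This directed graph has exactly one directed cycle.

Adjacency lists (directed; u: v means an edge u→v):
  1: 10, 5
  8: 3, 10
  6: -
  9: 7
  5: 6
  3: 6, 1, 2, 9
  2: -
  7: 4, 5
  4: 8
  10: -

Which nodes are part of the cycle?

3, 4, 7, 8, 9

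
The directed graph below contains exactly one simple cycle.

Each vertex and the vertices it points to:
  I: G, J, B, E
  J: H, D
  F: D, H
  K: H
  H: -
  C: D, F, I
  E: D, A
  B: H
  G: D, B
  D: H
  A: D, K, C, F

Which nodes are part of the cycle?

DFS with gray/black marking from A:
A gray
  D gray
    H gray
    H black
  D black
  K gray
    K→H: H black — skip
  K black
  C gray
    C→D: D black — skip
    F gray
      F→D: D black — skip
      F→H: H black — skip
    F black
    I gray
      G gray
        G→D: D black — skip
        B gray
          B→H: H black — skip
        B black
      G black
      J gray
        J→H: H black — skip
        J→D: D black — skip
      J black
      I→B: B black — skip
      E gray
        E→D: D black — skip
        E→A: A is gray → back edge
Back edge closes the cycle A → C → I → E → A; its vertices are {A, C, E, I}.

A, C, E, I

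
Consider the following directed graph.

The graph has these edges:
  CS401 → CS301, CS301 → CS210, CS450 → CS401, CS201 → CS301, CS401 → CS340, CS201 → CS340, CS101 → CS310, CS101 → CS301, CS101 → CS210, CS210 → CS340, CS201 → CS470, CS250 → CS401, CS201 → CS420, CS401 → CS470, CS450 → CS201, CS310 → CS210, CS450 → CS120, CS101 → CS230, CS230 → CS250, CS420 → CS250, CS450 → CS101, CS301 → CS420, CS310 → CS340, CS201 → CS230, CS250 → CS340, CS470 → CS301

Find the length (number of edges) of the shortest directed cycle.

For each vertex v, BFS finds the shortest path from v back to v.
The shortest such closed walk is CS420 → CS250 → CS401 → CS301 → CS420, length 4.

4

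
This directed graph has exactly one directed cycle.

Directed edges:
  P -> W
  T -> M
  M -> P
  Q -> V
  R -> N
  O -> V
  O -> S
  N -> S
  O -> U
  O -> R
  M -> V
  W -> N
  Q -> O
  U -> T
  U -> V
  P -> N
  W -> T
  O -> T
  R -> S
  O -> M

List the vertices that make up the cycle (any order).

DFS with gray/black marking from M:
M gray
  P gray
    W gray
      T gray
        T→M: M is gray → back edge
Back edge closes the cycle M → P → W → T → M; its vertices are {M, P, T, W}.

M, P, T, W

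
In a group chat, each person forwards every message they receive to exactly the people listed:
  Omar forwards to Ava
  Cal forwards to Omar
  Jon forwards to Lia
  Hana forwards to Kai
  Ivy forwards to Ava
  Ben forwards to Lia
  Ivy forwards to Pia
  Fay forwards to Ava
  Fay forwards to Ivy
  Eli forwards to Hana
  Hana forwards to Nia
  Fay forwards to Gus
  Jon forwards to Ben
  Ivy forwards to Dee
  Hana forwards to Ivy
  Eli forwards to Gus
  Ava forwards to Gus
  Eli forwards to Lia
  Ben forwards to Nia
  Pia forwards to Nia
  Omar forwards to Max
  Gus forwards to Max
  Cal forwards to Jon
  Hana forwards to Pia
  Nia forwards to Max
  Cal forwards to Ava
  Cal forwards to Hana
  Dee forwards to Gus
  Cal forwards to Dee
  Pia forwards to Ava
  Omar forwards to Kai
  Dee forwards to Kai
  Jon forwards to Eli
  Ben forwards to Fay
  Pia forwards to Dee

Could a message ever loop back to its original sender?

DFS with white/gray/black marking, starting from Omar:
Omar gray
  Ava gray
    Gus gray
      Max gray
      Max black
    Gus black
  Ava black
  Omar→Max: Max black — skip
  Kai gray
  Kai black
Omar black
Dee gray
  Dee→Kai: Kai black — skip
  Dee→Gus: Gus black — skip
Dee black
Fay gray
  Ivy gray
    Ivy→Dee: Dee black — skip
    Pia gray
      Pia→Ava: Ava black — skip
      Nia gray
        Nia→Max: Max black — skip
      Nia black
      Pia→Dee: Dee black — skip
    Pia black
    Ivy→Ava: Ava black — skip
  Ivy black
  Fay→Ava: Ava black — skip
  Fay→Gus: Gus black — skip
Fay black
Eli gray
  Hana gray
    Hana→Pia: Pia black — skip
    Hana→Ivy: Ivy black — skip
    Hana→Kai: Kai black — skip
    Hana→Nia: Nia black — skip
  Hana black
  Eli→Gus: Gus black — skip
  Lia gray
  Lia black
Eli black
Cal gray
  Cal→Ava: Ava black — skip
  Cal→Dee: Dee black — skip
  Jon gray
    Jon→Eli: Eli black — skip
    Ben gray
      Ben→Nia: Nia black — skip
      Ben→Fay: Fay black — skip
      Ben→Lia: Lia black — skip
    Ben black
    Jon→Lia: Lia black — skip
  Jon black
  Cal→Hana: Hana black — skip
  Cal→Omar: Omar black — skip
Cal black
Every edge goes to a white or black vertex — no back edge, so the graph is acyclic.

No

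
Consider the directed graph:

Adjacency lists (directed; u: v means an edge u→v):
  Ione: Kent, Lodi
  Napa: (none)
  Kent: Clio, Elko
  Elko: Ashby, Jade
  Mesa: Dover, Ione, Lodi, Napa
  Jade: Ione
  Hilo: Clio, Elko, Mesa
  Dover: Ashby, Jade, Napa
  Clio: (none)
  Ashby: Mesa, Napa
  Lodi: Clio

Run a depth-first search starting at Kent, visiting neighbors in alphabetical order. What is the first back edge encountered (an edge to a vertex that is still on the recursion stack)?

DFS from Kent (visiting neighbors in alphabetical order); mark gray on enter, black on exit:
Kent gray
  Clio gray
  Clio black
  Elko gray
    Ashby gray
      Mesa gray
        Dover gray
          Dover→Ashby: Ashby is gray → back edge
First back edge: Dover → Ashby.

Dover→Ashby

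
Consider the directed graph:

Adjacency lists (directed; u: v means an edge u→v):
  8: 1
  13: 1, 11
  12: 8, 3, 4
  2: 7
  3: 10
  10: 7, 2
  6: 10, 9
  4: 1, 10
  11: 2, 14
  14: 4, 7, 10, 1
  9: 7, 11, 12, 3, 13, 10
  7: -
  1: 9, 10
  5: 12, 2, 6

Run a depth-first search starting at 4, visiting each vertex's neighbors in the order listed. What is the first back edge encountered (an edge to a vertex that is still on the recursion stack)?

14->4

DFS from 4 (visiting each vertex's neighbors in the order listed); mark gray on enter, black on exit:
4 gray
  1 gray
    9 gray
      7 gray
      7 black
      11 gray
        2 gray
          2→7: 7 black — skip
        2 black
        14 gray
          14→4: 4 is gray → back edge
First back edge: 14 → 4.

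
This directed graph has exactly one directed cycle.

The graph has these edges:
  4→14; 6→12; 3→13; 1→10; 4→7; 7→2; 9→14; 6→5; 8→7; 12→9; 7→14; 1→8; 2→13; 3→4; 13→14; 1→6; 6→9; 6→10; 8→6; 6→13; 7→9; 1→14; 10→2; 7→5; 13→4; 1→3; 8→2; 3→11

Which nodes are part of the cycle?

2, 4, 7, 13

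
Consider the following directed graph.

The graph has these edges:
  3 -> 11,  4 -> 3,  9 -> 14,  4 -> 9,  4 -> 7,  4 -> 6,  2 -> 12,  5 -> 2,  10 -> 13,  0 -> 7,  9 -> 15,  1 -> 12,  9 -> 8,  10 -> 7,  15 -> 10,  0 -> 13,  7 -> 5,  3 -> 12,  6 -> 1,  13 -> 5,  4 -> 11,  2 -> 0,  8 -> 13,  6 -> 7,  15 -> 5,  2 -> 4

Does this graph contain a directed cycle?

Yes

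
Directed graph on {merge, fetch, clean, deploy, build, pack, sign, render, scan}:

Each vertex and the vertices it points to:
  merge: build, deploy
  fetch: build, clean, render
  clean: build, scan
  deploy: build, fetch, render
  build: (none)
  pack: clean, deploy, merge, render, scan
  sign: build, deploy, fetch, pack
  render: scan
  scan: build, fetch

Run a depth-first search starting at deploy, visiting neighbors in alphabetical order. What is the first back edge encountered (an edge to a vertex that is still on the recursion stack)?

scan->fetch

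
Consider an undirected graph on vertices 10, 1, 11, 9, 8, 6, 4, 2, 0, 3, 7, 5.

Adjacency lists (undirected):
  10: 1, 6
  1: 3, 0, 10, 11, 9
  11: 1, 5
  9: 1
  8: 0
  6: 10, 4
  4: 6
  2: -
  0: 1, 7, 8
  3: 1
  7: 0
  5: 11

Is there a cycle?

No

DFS, tracking each vertex's parent; an edge to a visited non-parent vertex closes a cycle.
Start from 0:
visit 0 (parent –)
  visit 1 (parent 0)
    visit 3 (parent 1)
      3–1: parent, skip
    1–0: parent, skip
    visit 10 (parent 1)
      10–1: parent, skip
      visit 6 (parent 10)
        6–10: parent, skip
        visit 4 (parent 6)
          4–6: parent, skip
    visit 11 (parent 1)
      11–1: parent, skip
      visit 5 (parent 11)
        5–11: parent, skip
    visit 9 (parent 1)
      9–1: parent, skip
  visit 7 (parent 0)
    7–0: parent, skip
  visit 8 (parent 0)
    8–0: parent, skip
visit 2 (parent –)
No non-parent visited neighbor found — the graph is a forest.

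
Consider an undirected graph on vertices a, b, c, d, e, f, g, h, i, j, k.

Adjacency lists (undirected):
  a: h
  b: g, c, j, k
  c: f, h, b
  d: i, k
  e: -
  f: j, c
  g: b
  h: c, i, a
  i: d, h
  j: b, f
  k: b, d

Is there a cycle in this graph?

Yes

DFS, tracking each vertex's parent; an edge to a visited non-parent vertex closes a cycle.
Start from e:
visit e (parent –)
visit a (parent –)
  visit h (parent a)
    visit c (parent h)
      visit f (parent c)
        visit j (parent f)
          visit b (parent j)
            visit g (parent b)
              g–b: parent, skip
            b–c: c visited and ≠ parent → cycle
Cycle: c – f – j – b – c.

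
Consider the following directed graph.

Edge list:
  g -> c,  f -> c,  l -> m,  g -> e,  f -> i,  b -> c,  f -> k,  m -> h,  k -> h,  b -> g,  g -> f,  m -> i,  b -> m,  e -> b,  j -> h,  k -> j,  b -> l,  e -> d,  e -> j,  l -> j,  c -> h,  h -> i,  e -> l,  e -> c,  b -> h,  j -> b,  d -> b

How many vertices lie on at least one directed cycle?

A vertex is on a directed cycle iff it belongs to a strongly connected component of size ≥ 2 (or has a self-loop).
The vertices on cycles are {b, d, e, f, g, j, k, l} — 8 in total.

8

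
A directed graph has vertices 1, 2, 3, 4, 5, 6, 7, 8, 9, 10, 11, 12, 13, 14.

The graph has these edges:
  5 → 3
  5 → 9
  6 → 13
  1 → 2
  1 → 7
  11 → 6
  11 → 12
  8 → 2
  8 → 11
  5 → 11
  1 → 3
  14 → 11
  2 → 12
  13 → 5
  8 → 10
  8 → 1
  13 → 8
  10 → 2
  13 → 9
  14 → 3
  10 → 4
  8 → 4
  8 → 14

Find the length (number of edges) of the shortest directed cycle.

For each vertex v, BFS finds the shortest path from v back to v.
The shortest such closed walk is 8 → 11 → 6 → 13 → 8, length 4.

4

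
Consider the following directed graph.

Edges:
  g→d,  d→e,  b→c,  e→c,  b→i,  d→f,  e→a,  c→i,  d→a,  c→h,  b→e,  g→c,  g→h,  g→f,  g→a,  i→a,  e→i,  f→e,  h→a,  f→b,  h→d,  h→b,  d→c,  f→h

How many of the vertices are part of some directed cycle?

6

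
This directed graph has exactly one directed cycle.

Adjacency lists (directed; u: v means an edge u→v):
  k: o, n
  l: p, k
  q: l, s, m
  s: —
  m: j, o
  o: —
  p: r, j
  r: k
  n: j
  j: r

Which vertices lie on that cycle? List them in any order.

DFS with gray/black marking from k:
k gray
  o gray
  o black
  n gray
    j gray
      r gray
        r→k: k is gray → back edge
Back edge closes the cycle k → n → j → r → k; its vertices are {j, k, n, r}.

j, k, n, r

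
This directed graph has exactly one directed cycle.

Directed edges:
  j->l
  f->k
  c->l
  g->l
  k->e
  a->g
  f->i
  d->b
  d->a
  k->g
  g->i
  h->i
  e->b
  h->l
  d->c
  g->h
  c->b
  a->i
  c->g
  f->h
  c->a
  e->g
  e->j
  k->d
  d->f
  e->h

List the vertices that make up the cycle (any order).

DFS with gray/black marking from f:
f gray
  k gray
    g gray
      i gray
      i black
      l gray
      l black
      h gray
        h→l: l black — skip
        h→i: i black — skip
      h black
    g black
    e gray
      j gray
        j→l: l black — skip
      j black
      e→g: g black — skip
      e→h: h black — skip
      b gray
      b black
    e black
    d gray
      d→f: f is gray → back edge
Back edge closes the cycle f → k → d → f; its vertices are {d, f, k}.

d, f, k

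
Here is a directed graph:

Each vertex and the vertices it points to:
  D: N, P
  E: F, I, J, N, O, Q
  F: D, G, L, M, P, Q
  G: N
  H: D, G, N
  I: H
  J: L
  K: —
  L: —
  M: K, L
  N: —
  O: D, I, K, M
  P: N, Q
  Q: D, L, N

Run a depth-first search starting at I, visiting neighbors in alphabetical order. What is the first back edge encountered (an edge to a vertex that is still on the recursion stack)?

Q->D

DFS from I (visiting neighbors in alphabetical order); mark gray on enter, black on exit:
I gray
  H gray
    D gray
      N gray
      N black
      P gray
        P→N: N black — skip
        Q gray
          Q→D: D is gray → back edge
First back edge: Q → D.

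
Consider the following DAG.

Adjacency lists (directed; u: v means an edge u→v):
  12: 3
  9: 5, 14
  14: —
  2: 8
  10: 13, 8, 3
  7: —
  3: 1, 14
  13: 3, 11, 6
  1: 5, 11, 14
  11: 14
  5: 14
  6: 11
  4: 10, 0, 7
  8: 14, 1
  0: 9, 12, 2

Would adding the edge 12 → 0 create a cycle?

Yes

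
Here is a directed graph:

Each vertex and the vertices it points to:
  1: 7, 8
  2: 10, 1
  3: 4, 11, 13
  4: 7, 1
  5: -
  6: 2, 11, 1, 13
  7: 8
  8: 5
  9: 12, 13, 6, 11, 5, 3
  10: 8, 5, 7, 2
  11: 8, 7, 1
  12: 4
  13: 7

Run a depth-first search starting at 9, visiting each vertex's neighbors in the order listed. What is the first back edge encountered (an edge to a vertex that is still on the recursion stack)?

10->2

DFS from 9 (visiting each vertex's neighbors in the order listed); mark gray on enter, black on exit:
9 gray
  12 gray
    4 gray
      7 gray
        8 gray
          5 gray
          5 black
        8 black
      7 black
      1 gray
        1→7: 7 black — skip
        1→8: 8 black — skip
      1 black
    4 black
  12 black
  13 gray
    13→7: 7 black — skip
  13 black
  6 gray
    2 gray
      10 gray
        10→8: 8 black — skip
        10→5: 5 black — skip
        10→7: 7 black — skip
        10→2: 2 is gray → back edge
First back edge: 10 → 2.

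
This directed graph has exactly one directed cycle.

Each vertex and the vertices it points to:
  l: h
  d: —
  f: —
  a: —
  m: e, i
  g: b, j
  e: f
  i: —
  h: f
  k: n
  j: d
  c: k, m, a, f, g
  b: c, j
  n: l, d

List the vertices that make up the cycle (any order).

b, c, g

DFS with gray/black marking from c:
c gray
  k gray
    n gray
      l gray
        h gray
          f gray
          f black
        h black
      l black
      d gray
      d black
    n black
  k black
  m gray
    e gray
      e→f: f black — skip
    e black
    i gray
    i black
  m black
  a gray
  a black
  c→f: f black — skip
  g gray
    b gray
      b→c: c is gray → back edge
Back edge closes the cycle c → g → b → c; its vertices are {b, c, g}.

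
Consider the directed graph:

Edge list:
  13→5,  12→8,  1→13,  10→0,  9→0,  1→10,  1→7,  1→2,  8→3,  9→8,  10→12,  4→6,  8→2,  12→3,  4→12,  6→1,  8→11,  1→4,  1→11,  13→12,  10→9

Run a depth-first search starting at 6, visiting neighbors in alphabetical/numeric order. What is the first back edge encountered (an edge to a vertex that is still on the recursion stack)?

4->6

DFS from 6 (visiting neighbors in alphabetical/numeric order); mark gray on enter, black on exit:
6 gray
  1 gray
    2 gray
    2 black
    4 gray
      4→6: 6 is gray → back edge
First back edge: 4 → 6.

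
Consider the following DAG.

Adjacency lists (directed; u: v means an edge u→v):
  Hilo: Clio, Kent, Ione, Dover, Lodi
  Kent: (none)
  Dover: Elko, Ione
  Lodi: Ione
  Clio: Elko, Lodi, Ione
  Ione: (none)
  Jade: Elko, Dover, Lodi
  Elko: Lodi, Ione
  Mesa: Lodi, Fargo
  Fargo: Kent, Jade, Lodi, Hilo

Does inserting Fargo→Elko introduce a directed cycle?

No

Adding Fargo→Elko creates a cycle iff Elko can already reach Fargo.
Explore from Elko: no path reaches Fargo. The graph stays acyclic.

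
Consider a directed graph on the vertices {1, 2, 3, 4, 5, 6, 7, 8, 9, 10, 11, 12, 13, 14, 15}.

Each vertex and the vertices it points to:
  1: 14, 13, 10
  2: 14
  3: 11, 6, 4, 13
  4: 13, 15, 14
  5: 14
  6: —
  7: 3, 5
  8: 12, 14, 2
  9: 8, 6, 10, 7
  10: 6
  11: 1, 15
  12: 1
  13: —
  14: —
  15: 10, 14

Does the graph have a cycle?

No

DFS with white/gray/black marking, starting from 7:
7 gray
  3 gray
    11 gray
      1 gray
        14 gray
        14 black
        13 gray
        13 black
        10 gray
          6 gray
          6 black
        10 black
      1 black
      15 gray
        15→10: 10 black — skip
        15→14: 14 black — skip
      15 black
    11 black
    3→6: 6 black — skip
    4 gray
      4→13: 13 black — skip
      4→15: 15 black — skip
      4→14: 14 black — skip
    4 black
    3→13: 13 black — skip
  3 black
  5 gray
    5→14: 14 black — skip
  5 black
7 black
2 gray
  2→14: 14 black — skip
2 black
8 gray
  12 gray
    12→1: 1 black — skip
  12 black
  8→14: 14 black — skip
  8→2: 2 black — skip
8 black
9 gray
  9→8: 8 black — skip
  9→6: 6 black — skip
  9→10: 10 black — skip
  9→7: 7 black — skip
9 black
Every edge goes to a white or black vertex — no back edge, so the graph is acyclic.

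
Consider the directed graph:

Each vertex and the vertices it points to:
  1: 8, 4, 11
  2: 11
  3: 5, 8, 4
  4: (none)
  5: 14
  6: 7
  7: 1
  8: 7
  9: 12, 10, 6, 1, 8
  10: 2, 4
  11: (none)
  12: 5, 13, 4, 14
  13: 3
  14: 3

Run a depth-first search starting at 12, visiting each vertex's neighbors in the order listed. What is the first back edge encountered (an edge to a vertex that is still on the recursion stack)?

3→5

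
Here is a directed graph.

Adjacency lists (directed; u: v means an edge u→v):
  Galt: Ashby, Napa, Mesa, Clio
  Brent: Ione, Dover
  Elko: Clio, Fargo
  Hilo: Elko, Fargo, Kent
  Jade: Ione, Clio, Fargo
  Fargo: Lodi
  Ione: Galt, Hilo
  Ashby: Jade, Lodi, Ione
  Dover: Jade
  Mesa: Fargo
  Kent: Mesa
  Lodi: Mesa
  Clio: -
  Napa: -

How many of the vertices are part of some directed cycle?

7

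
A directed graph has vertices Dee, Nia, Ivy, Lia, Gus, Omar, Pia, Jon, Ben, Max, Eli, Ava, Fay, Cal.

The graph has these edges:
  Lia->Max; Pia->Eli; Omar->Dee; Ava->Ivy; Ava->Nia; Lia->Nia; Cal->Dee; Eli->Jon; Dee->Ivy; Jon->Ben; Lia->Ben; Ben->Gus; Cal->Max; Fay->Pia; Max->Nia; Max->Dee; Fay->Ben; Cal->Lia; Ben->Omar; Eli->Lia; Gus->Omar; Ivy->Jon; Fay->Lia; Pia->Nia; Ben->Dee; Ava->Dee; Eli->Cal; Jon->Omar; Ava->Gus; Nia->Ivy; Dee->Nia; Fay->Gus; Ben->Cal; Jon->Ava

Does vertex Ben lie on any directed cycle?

Yes

Ben is on a cycle iff Ben can reach itself via ≥1 edge.
Ben → Cal → Lia → Ben — yes.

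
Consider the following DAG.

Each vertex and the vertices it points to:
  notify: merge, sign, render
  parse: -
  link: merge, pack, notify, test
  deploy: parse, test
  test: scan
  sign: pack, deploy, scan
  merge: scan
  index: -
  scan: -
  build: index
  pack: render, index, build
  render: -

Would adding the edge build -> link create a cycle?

Yes

Adding build→link creates a cycle iff link can already reach build.
Path from link: link → pack → build.
So link → … → build → link is a cycle.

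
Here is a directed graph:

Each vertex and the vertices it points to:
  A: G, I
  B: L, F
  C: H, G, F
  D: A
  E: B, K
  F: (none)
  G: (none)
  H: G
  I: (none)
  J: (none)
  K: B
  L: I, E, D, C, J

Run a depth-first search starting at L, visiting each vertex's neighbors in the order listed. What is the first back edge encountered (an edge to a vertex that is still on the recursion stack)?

B→L

DFS from L (visiting each vertex's neighbors in the order listed); mark gray on enter, black on exit:
L gray
  I gray
  I black
  E gray
    B gray
      B→L: L is gray → back edge
First back edge: B → L.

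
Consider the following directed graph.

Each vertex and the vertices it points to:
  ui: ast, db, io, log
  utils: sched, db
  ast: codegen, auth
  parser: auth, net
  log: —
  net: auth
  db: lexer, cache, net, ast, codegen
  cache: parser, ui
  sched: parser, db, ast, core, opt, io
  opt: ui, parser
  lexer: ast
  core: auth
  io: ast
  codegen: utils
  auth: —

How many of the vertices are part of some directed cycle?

A vertex is on a directed cycle iff it belongs to a strongly connected component of size ≥ 2 (or has a self-loop).
The vertices on cycles are {db, io, ui, ast, opt, cache, lexer, sched, utils, codegen} — 10 in total.

10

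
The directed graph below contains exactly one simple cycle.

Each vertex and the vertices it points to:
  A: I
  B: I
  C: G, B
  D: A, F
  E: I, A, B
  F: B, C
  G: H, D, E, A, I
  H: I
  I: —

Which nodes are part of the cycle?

DFS with gray/black marking from G:
G gray
  H gray
    I gray
    I black
  H black
  D gray
    A gray
      A→I: I black — skip
    A black
    F gray
      B gray
        B→I: I black — skip
      B black
      C gray
        C→G: G is gray → back edge
Back edge closes the cycle G → D → F → C → G; its vertices are {C, D, F, G}.

C, D, F, G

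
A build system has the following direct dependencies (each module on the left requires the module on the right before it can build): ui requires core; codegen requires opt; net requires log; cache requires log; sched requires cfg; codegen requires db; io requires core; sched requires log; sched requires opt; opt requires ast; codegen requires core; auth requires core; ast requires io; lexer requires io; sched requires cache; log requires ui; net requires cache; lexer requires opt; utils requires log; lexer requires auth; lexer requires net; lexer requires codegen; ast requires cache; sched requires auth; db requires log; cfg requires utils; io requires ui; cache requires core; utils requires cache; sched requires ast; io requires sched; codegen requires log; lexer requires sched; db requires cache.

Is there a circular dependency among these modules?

DFS with white/gray/black marking, starting from utils:
utils gray
  cache gray
    core gray
    core black
    log gray
      ui gray
        ui→core: core black — skip
      ui black
    log black
  cache black
  utils→log: log black — skip
utils black
sched gray
  opt gray
    ast gray
      io gray
        io→sched: sched is gray → back edge
Back edge found, so a cycle exists: sched → opt → ast → io → sched.

Yes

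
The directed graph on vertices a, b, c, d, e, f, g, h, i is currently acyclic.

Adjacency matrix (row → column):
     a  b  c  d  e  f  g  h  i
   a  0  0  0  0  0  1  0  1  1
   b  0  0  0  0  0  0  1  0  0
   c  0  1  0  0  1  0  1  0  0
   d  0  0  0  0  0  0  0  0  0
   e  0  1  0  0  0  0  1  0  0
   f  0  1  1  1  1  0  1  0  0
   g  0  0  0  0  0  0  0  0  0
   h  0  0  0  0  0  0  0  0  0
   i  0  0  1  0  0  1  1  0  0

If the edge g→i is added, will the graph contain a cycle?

Adding g→i creates a cycle iff i can already reach g.
Path from i: i → g.
So i → … → g → i is a cycle.

Yes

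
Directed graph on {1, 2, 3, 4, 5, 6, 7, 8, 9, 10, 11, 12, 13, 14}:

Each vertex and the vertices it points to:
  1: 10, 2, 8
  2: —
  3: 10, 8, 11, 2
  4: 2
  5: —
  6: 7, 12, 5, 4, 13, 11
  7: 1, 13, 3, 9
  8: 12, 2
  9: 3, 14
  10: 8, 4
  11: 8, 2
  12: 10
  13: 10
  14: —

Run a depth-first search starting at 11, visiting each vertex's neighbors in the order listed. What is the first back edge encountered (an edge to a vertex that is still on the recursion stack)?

DFS from 11 (visiting each vertex's neighbors in the order listed); mark gray on enter, black on exit:
11 gray
  8 gray
    12 gray
      10 gray
        10→8: 8 is gray → back edge
First back edge: 10 → 8.

10→8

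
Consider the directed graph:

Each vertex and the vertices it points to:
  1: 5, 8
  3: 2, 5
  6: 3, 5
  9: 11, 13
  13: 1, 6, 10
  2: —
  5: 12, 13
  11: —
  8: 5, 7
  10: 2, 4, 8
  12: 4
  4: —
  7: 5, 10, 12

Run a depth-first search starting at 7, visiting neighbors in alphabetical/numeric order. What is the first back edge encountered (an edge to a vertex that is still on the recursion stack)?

1->5

DFS from 7 (visiting neighbors in alphabetical/numeric order); mark gray on enter, black on exit:
7 gray
  5 gray
    12 gray
      4 gray
      4 black
    12 black
    13 gray
      1 gray
        1→5: 5 is gray → back edge
First back edge: 1 → 5.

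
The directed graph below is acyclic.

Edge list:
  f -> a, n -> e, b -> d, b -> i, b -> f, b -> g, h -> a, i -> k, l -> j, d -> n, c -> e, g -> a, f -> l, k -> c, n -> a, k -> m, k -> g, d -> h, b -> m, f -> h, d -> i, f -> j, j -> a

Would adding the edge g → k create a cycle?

Yes

Adding g→k creates a cycle iff k can already reach g.
Path from k: k → g.
So k → … → g → k is a cycle.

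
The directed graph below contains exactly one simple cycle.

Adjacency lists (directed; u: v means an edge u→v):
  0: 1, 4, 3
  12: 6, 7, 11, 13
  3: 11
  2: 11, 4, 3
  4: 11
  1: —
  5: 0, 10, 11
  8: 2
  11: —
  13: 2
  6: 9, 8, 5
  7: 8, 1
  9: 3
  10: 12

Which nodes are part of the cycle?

DFS with gray/black marking from 12:
12 gray
  6 gray
    9 gray
      3 gray
        11 gray
        11 black
      3 black
    9 black
    8 gray
      2 gray
        2→11: 11 black — skip
        4 gray
          4→11: 11 black — skip
        4 black
        2→3: 3 black — skip
      2 black
    8 black
    5 gray
      0 gray
        1 gray
        1 black
        0→4: 4 black — skip
        0→3: 3 black — skip
      0 black
      10 gray
        10→12: 12 is gray → back edge
Back edge closes the cycle 12 → 6 → 5 → 10 → 12; its vertices are {5, 6, 10, 12}.

5, 6, 10, 12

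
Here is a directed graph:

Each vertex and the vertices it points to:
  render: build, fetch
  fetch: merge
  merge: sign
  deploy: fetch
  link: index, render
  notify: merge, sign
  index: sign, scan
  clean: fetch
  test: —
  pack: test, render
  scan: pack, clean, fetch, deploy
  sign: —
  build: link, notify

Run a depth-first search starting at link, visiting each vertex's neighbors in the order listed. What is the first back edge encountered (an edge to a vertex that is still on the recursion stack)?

DFS from link (visiting each vertex's neighbors in the order listed); mark gray on enter, black on exit:
link gray
  index gray
    sign gray
    sign black
    scan gray
      pack gray
        test gray
        test black
        render gray
          build gray
            build→link: link is gray → back edge
First back edge: build → link.

build->link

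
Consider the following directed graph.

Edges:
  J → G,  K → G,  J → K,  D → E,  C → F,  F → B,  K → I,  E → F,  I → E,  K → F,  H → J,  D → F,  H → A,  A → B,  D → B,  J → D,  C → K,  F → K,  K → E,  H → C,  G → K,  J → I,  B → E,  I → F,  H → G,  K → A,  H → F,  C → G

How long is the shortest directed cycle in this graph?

2

For each vertex v, BFS finds the shortest path from v back to v.
The shortest such closed walk is G → K → G, length 2.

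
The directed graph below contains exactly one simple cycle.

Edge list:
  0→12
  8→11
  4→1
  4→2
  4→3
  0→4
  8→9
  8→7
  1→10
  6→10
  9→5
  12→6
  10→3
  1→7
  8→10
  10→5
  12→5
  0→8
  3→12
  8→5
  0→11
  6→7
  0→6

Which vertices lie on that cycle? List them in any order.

DFS with gray/black marking from 3:
3 gray
  12 gray
    5 gray
    5 black
    6 gray
      10 gray
        10→5: 5 black — skip
        10→3: 3 is gray → back edge
Back edge closes the cycle 3 → 12 → 6 → 10 → 3; its vertices are {3, 6, 10, 12}.

3, 6, 10, 12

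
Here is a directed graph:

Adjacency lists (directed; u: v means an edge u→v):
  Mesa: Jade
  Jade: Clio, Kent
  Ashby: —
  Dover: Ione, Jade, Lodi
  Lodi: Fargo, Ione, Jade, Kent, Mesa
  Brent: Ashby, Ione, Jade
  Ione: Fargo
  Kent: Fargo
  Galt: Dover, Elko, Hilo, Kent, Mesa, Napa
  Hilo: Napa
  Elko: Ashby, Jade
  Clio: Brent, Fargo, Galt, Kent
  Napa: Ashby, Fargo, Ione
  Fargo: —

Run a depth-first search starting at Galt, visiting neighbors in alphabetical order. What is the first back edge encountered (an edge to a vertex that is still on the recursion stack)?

Brent->Jade

DFS from Galt (visiting neighbors in alphabetical order); mark gray on enter, black on exit:
Galt gray
  Dover gray
    Ione gray
      Fargo gray
      Fargo black
    Ione black
    Jade gray
      Clio gray
        Brent gray
          Ashby gray
          Ashby black
          Brent→Ione: Ione black — skip
          Brent→Jade: Jade is gray → back edge
First back edge: Brent → Jade.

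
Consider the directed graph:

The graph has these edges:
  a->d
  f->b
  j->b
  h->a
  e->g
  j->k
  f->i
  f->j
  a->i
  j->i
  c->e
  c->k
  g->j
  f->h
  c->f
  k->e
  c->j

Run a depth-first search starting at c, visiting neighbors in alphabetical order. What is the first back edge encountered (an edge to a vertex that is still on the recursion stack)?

DFS from c (visiting neighbors in alphabetical order); mark gray on enter, black on exit:
c gray
  e gray
    g gray
      j gray
        b gray
        b black
        i gray
        i black
        k gray
          k→e: e is gray → back edge
First back edge: k → e.

k→e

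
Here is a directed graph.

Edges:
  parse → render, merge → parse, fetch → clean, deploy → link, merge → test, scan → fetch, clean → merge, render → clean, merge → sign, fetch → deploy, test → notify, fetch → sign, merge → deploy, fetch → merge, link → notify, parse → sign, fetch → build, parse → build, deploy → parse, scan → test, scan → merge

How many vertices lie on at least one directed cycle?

A vertex is on a directed cycle iff it belongs to a strongly connected component of size ≥ 2 (or has a self-loop).
The vertices on cycles are {clean, merge, parse, deploy, render} — 5 in total.

5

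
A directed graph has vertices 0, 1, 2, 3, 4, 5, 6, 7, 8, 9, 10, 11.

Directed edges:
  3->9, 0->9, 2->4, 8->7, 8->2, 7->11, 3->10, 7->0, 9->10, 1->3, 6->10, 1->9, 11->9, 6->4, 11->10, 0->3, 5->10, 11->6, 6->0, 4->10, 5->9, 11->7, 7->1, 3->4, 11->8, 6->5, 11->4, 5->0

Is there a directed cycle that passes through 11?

11 is on a cycle iff 11 can reach itself via ≥1 edge.
11 → 7 → 11 — yes.

Yes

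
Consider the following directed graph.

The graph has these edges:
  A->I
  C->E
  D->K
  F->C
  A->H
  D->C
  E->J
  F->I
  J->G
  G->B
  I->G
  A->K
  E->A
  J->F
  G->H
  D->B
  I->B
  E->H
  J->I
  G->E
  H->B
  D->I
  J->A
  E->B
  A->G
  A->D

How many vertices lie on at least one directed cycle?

8

A vertex is on a directed cycle iff it belongs to a strongly connected component of size ≥ 2 (or has a self-loop).
The vertices on cycles are {A, C, D, E, F, G, I, J} — 8 in total.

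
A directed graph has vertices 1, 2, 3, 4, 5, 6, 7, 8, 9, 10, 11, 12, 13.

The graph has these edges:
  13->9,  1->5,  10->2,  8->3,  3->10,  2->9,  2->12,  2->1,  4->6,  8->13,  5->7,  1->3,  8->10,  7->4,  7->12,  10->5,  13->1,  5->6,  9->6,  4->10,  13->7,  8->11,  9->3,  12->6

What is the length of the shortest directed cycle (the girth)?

4

For each vertex v, BFS finds the shortest path from v back to v.
The shortest such closed walk is 10 → 5 → 7 → 4 → 10, length 4.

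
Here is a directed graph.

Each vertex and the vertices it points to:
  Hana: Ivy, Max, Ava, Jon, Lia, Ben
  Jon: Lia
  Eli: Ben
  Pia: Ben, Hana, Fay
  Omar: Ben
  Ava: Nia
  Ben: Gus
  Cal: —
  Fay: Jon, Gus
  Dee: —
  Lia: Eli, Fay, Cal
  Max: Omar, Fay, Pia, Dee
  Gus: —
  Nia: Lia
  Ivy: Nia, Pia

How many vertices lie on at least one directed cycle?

7

A vertex is on a directed cycle iff it belongs to a strongly connected component of size ≥ 2 (or has a self-loop).
The vertices on cycles are {Fay, Ivy, Jon, Lia, Max, Pia, Hana} — 7 in total.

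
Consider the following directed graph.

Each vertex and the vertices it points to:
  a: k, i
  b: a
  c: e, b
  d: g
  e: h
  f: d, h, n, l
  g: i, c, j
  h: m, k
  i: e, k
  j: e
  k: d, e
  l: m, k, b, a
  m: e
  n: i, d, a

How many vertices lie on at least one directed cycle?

11

A vertex is on a directed cycle iff it belongs to a strongly connected component of size ≥ 2 (or has a self-loop).
The vertices on cycles are {a, b, c, d, e, g, h, i, j, k, m} — 11 in total.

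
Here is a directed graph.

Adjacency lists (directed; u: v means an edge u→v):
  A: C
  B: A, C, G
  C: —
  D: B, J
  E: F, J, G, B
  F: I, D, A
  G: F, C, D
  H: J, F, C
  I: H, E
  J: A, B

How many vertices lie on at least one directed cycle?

A vertex is on a directed cycle iff it belongs to a strongly connected component of size ≥ 2 (or has a self-loop).
The vertices on cycles are {B, D, E, F, G, H, I, J} — 8 in total.

8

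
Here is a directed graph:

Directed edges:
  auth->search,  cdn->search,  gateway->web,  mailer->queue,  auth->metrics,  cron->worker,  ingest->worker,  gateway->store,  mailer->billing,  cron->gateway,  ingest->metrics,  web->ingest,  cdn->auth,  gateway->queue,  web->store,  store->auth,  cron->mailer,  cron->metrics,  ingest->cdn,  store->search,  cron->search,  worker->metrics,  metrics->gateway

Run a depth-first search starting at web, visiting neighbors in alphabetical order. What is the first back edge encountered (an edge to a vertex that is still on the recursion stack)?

store->auth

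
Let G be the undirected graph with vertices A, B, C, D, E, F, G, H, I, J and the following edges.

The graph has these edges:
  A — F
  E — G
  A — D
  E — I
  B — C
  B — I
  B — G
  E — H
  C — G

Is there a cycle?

Yes

DFS, tracking each vertex's parent; an edge to a visited non-parent vertex closes a cycle.
Start from H:
visit H (parent –)
  visit E (parent H)
    E–H: parent, skip
    visit G (parent E)
      visit B (parent G)
        B–G: parent, skip
        visit C (parent B)
          C–B: parent, skip
          C–G: G visited and ≠ parent → cycle
Cycle: G – B – C – G.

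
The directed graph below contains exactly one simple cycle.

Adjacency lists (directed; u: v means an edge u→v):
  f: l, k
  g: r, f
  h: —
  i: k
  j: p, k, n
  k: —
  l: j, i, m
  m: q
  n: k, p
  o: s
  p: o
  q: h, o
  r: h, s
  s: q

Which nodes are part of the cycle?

DFS with gray/black marking from s:
s gray
  q gray
    h gray
    h black
    o gray
      o→s: s is gray → back edge
Back edge closes the cycle s → q → o → s; its vertices are {o, q, s}.

o, q, s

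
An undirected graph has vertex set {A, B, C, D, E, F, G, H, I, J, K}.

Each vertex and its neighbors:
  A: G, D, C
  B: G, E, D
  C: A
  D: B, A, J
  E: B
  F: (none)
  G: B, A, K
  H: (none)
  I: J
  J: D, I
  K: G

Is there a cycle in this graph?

Yes

DFS, tracking each vertex's parent; an edge to a visited non-parent vertex closes a cycle.
Start from E:
visit E (parent –)
  visit B (parent E)
    visit G (parent B)
      G–B: parent, skip
      visit A (parent G)
        A–G: parent, skip
        visit D (parent A)
          D–B: B visited and ≠ parent → cycle
Cycle: B – G – A – D – B.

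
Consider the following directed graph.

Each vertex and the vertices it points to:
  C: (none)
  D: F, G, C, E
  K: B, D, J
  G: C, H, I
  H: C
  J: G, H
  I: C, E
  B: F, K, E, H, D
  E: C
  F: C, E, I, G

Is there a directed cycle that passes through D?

No

D lies on a cycle iff there is a path from D back to itself.
Exploring from D, it never reaches itself; equivalently, its strongly connected component is a singleton.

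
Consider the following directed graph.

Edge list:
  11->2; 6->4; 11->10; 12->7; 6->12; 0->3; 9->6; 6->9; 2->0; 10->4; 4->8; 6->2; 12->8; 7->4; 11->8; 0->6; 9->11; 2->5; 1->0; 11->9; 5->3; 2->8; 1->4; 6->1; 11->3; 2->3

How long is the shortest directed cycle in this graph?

For each vertex v, BFS finds the shortest path from v back to v.
The shortest such closed walk is 6 → 9 → 6, length 2.

2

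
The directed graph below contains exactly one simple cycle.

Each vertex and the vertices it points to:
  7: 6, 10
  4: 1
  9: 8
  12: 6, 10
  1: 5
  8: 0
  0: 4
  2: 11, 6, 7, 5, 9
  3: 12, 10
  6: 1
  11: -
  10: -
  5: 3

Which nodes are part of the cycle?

1, 3, 5, 6, 12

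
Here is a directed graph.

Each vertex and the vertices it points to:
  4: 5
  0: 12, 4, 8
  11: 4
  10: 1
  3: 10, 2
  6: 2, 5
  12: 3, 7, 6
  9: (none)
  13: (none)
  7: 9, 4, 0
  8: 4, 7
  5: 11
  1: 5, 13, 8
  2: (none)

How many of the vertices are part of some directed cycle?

A vertex is on a directed cycle iff it belongs to a strongly connected component of size ≥ 2 (or has a self-loop).
The vertices on cycles are {0, 1, 3, 4, 5, 7, 8, 10, 11, 12} — 10 in total.

10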